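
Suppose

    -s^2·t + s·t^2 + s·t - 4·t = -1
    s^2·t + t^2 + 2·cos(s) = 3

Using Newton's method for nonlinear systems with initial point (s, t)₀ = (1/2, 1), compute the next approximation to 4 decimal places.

At (1/2, 1): F = (-2.2500, 0.005165).
Jacobian J = [[-2·s·t + t^2 + t, -s^2 + 2·s·t + s - 4], [2·s·t - 2·sin(s), s^2 + 2·t]].
At the point, J = [[1.0000, -2.7500], [0.041149, 2.2500]] (det J = 2.363160).
Solving J·Δ = −F gives Δ = (2.1362, -0.0414).
Then the next iterate is (s, t)₁ = (2.6362, 0.9586).

(2.6362, 0.9586)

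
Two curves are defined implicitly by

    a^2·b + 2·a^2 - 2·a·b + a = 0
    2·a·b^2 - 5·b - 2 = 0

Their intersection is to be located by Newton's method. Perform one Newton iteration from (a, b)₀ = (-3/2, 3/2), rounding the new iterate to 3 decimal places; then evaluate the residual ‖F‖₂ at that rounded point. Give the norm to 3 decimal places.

5.608

At (-3/2, 3/2): F = (10.875, -16.250).
Jacobian J = [[2·a·b + 4·a - 2·b + 1, a^2 - 2·a], [2·b^2, 4·a·b - 5]].
At the point, J = [[-12.500, 5.250], [4.500, -14.000]] (det J = 151.375).
Solving J·Δ = −F gives Δ = (0.442, -1.019).
Then the next iterate is (a, b)₁ = (-1.058, 0.481).
Re-evaluating at (-1.058, 0.481): F = (2.73694, -4.89456), so ‖F‖₂ = 5.608.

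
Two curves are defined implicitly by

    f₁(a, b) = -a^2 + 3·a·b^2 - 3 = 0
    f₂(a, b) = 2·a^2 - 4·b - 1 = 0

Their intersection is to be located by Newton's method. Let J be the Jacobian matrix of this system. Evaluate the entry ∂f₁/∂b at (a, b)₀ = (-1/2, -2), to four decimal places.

6.0000

∂f₁/∂b = 6·a·b.
At (-1/2, -2) this is 6.0000.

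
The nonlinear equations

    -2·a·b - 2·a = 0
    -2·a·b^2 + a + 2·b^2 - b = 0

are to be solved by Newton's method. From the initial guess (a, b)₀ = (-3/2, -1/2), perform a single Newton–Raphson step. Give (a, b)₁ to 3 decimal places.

(0.667, -0.278)

At (-3/2, -1/2): F = (1.500, 0.250).
Jacobian J = [[-2·b - 2, -2·a], [-2·b^2 + 1, -4·a·b + 4·b - 1]].
At the point, J = [[-1.000, 3.000], [0.500, -6.000]] (det J = 4.500).
Solving J·Δ = −F gives Δ = (2.167, 0.222).
Then the next iterate is (a, b)₁ = (0.667, -0.278).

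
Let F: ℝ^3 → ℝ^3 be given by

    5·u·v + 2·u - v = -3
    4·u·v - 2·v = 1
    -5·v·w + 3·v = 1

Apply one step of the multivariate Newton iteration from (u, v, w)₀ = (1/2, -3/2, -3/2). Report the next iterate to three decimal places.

At (1/2, -3/2, -3/2): F = (1.750, -1.000, -16.750).
Jacobian J = [[5·v + 2, 5·u - 1, 0], [4·v, 4·u - 2, 0], [0, -5·w + 3, -5·v]].
At the point, J = [[-5.500, 1.500, 0.000], [-6.000, 0.000, 0.000], [0.000, 10.500, 7.500]] (det J = 67.500).
Solving J·Δ = −F gives Δ = (-0.167, -1.778, 4.722).
Then the next iterate is (u, v, w)₁ = (0.333, -3.278, 3.222).

(0.333, -3.278, 3.222)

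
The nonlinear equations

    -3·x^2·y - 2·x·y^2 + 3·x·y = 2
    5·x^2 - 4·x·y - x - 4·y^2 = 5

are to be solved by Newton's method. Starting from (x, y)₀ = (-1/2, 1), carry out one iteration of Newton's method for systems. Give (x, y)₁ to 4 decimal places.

At (-1/2, 1): F = (-3.2500, -5.2500).
Jacobian J = [[-6·x·y - 2·y^2 + 3·y, -3·x^2 - 4·x·y + 3·x], [10·x - 4·y - 1, -4·x - 8·y]].
At the point, J = [[4.0000, -0.2500], [-10.0000, -6.0000]] (det J = -26.5000).
Solving J·Δ = −F gives Δ = (0.6863, -2.0189).
Then the next iterate is (x, y)₁ = (0.1863, -1.0189).

(0.1863, -1.0189)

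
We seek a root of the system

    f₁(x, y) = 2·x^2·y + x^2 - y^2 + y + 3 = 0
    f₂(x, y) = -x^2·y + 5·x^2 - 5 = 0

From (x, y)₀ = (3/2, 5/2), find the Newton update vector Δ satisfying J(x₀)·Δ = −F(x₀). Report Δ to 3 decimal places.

(-0.655, -1.907)

At (3/2, 5/2): F = (12.750, 0.625).
Jacobian J = [[4·x·y + 2·x, 2·x^2 - 2·y + 1], [-2·x·y + 10·x, -x^2]].
At the point, J = [[18.000, 0.500], [7.500, -2.250]] (det J = -44.250).
Solving J·Δ = −F gives Δ = (-0.655, -1.907).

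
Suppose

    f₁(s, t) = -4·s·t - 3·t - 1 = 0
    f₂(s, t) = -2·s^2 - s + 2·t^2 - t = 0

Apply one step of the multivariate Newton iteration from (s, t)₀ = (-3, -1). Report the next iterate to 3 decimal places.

(-1.672, -0.479)

At (-3, -1): F = (-10.000, -12.000).
Jacobian J = [[-4·t, -4·s - 3], [-4·s - 1, 4·t - 1]].
At the point, J = [[4.000, 9.000], [11.000, -5.000]] (det J = -119.000).
Solving J·Δ = −F gives Δ = (1.328, 0.521).
Then the next iterate is (s, t)₁ = (-1.672, -0.479).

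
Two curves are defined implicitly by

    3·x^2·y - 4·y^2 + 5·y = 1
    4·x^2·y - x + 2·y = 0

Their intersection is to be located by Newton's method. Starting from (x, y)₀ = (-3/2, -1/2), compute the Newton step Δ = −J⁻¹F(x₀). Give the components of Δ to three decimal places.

At (-3/2, -1/2): F = (-7.875, -4.000).
Jacobian J = [[6·x·y, 3·x^2 - 8·y + 5], [8·x·y - 1, 4·x^2 + 2]].
At the point, J = [[4.500, 15.750], [5.000, 11.000]] (det J = -29.250).
Solving J·Δ = −F gives Δ = (-0.808, 0.731).

(-0.808, 0.731)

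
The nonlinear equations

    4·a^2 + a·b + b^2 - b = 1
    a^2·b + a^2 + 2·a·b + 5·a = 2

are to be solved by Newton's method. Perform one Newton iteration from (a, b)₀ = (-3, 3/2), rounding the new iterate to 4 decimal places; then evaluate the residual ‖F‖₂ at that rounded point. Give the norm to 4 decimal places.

At (-3, 3/2): F = (31.2500, -3.5000).
Jacobian J = [[8·a + b, a + 2·b - 1], [2·a·b + 2·a + 2·b + 5, a^2 + 2·a]].
At the point, J = [[-22.5000, -1.0000], [-7.0000, 3.0000]] (det J = -74.5000).
Solving J·Δ = −F gives Δ = (1.2114, 3.9933).
Then the next iterate is (a, b)₁ = (-1.7886, 5.4933).
Re-evaluating at (-1.7886, 5.4933): F = (26.654088, -9.820982), so ‖F‖₂ = 28.4058.

28.4058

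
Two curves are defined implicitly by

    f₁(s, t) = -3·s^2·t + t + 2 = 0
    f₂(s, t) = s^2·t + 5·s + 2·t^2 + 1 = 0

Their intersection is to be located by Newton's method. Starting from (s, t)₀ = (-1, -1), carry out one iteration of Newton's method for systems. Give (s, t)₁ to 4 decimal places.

(-0.4375, -0.6875)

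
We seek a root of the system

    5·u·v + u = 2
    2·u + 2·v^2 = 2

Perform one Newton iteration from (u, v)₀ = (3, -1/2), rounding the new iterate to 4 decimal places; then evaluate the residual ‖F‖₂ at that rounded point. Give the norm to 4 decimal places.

At (3, -1/2): F = (-6.5000, 4.5000).
Jacobian J = [[5·v + 1, 5·u], [2, 4·v]].
At the point, J = [[-1.5000, 15.0000], [2.0000, -2.0000]] (det J = -27.0000).
Solving J·Δ = −F gives Δ = (-2.0185, 0.2315).
Then the next iterate is (u, v)₁ = (0.9815, -0.2685).
Re-evaluating at (0.9815, -0.2685): F = (-2.336164, 0.107185), so ‖F‖₂ = 2.3386.

2.3386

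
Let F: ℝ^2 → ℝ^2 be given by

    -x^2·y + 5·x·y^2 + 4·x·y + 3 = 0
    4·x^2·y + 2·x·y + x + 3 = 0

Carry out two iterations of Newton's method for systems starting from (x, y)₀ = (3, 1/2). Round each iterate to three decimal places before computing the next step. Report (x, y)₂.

At (3, 1/2): F = (8.250, 27.000).
Jacobian J = [[-2·x·y + 5·y^2 + 4·y, -x^2 + 10·x·y + 4·x], [8·x·y + 2·y + 1, 4·x^2 + 2·x]].
At the point, J = [[0.250, 18.000], [14.000, 42.000]] (det J = -241.500).
Solving J·Δ = −F gives Δ = (-0.578, -0.450).
Then the next iterate is (x, y)₁ = (2.422, 0.050).
Round to (2.422, 0.050) and repeat: F = (3.22137, 6.83742), J = [[-0.02970, 5.03292], [2.06880, 28.30834]].
Δ = (5.046, -0.610), so (x, y)₂ = (7.468, -0.560).

(7.468, -0.560)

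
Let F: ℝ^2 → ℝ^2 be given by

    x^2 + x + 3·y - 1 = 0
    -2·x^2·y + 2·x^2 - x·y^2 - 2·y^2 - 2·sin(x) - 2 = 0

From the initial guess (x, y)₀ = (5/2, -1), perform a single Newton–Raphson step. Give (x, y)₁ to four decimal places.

(1.6724, -0.9281)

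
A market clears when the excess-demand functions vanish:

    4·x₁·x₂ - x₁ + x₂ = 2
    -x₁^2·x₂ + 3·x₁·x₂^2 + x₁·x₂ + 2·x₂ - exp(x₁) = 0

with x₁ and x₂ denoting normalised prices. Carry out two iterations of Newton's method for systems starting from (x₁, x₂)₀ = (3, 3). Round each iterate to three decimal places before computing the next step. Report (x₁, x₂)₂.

(0.708, 1.139)

At (3, 3): F = (34.000, 48.91446).
Jacobian J = [[4·x₂ - 1, 4·x₁ + 1], [-2·x₁·x₂ + 3·x₂^2 + x₂ - exp(x₁), -x₁^2 + 6·x₁·x₂ + x₁ + 2]].
At the point, J = [[11.000, 13.000], [-8.08554, 50.000]] (det J = 655.11198).
Solving J·Δ = −F gives Δ = (-1.624, -1.241).
Then the next iterate is (x₁, x₂)₁ = (1.376, 1.759).
Round to (1.376, 1.759) and repeat: F = (8.06454, 11.42127), J = [[6.036, 6.504], [2.24144, 16.00493]].
Δ = (-0.668, -0.620), so (x₁, x₂)₂ = (0.708, 1.139).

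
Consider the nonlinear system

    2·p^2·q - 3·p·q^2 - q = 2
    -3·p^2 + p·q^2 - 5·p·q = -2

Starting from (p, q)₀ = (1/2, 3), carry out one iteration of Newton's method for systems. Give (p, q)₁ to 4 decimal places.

At (1/2, 3): F = (-17.0000, -1.7500).
Jacobian J = [[4·p·q - 3·q^2, 2·p^2 - 6·p·q - 1], [-6·p + q^2 - 5·q, 2·p·q - 5·p]].
At the point, J = [[-21.0000, -9.5000], [-9.0000, 0.5000]] (det J = -96.0000).
Solving J·Δ = −F gives Δ = (-0.2617, -1.2109).
Then the next iterate is (p, q)₁ = (0.2383, 1.7891).

(0.2383, 1.7891)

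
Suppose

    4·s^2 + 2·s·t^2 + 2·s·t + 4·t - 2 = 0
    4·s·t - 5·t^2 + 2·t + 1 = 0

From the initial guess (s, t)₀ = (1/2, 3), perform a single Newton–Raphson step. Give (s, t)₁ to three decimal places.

At (1/2, 3): F = (23.000, -32.000).
Jacobian J = [[8·s + 2·t^2 + 2·t, 4·s·t + 2·s + 4], [4·t, 4·s - 10·t + 2]].
At the point, J = [[28.000, 11.000], [12.000, -26.000]] (det J = -860.000).
Solving J·Δ = −F gives Δ = (-0.286, -1.363).
Then the next iterate is (s, t)₁ = (0.214, 1.637).

(0.214, 1.637)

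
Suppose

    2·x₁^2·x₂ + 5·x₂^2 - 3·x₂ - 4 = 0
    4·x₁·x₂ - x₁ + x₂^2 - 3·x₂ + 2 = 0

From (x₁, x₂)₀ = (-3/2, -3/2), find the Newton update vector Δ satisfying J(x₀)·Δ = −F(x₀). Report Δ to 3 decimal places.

(0.987, 1.028)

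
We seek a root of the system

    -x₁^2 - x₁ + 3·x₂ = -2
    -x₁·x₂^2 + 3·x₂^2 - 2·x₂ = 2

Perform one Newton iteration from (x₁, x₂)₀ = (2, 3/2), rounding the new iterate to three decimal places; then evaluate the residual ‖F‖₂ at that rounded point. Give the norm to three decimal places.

307.020

At (2, 3/2): F = (0.500, -2.750).
Jacobian J = [[-2·x₁ - 1, 3], [-x₂^2, -2·x₁·x₂ + 6·x₂ - 2]].
At the point, J = [[-5.000, 3.000], [-2.250, 1.000]] (det J = 1.750).
Solving J·Δ = −F gives Δ = (-5.000, -8.500).
Then the next iterate is (x₁, x₂)₁ = (-3.000, -7.000).
Re-evaluating at (-3.000, -7.000): F = (-25.000, 306.000), so ‖F‖₂ = 307.020.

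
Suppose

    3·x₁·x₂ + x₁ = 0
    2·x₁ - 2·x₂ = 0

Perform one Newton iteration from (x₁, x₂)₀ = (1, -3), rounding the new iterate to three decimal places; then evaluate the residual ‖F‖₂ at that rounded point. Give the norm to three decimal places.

11.520

At (1, -3): F = (-8.000, 8.000).
Jacobian J = [[3·x₂ + 1, 3·x₁], [2, -2]].
At the point, J = [[-8.000, 3.000], [2.000, -2.000]] (det J = 10.000).
Solving J·Δ = −F gives Δ = (0.800, 4.800).
Then the next iterate is (x₁, x₂)₁ = (1.800, 1.800).
Re-evaluating at (1.800, 1.800): F = (11.520, 0.000), so ‖F‖₂ = 11.520.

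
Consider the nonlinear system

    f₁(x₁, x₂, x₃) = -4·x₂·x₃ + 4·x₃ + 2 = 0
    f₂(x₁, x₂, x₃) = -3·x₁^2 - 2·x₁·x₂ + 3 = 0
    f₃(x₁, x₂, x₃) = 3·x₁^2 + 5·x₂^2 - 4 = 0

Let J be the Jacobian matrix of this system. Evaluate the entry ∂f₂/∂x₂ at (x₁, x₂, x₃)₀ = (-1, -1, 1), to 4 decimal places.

∂f₂/∂x₂ = -2·x₁.
At (-1, -1, 1) this is 2.0000.

2.0000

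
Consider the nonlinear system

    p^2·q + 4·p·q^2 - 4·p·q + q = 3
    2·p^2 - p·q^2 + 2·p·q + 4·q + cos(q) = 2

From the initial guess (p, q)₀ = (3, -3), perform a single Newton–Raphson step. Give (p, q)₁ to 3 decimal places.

At (3, -3): F = (111.000, -41.98999).
Jacobian J = [[2·p·q + 4·q^2 - 4·q, p^2 + 8·p·q - 4·p + 1], [4·p - q^2 + 2·q, -2·p·q + 2·p - sin(q) + 4]].
At the point, J = [[30.000, -74.000], [-3.000, 28.14112]] (det J = 622.23360).
Solving J·Δ = −F gives Δ = (-0.026, 1.489).
Then the next iterate is (p, q)₁ = (2.974, -1.511).

(2.974, -1.511)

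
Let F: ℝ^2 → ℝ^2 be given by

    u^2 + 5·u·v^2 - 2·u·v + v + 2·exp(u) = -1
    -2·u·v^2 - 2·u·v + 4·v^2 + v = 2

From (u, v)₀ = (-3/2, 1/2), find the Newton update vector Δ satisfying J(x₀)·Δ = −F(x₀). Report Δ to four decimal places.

At (-3/2, 1/2): F = (3.821260, 1.7500).
Jacobian J = [[2·u + 5·v^2 - 2·v + 2·exp(u), 10·u·v - 2·u + 1], [-2·v^2 - 2·v, -4·u·v - 2·u + 8·v + 1]].
At the point, J = [[-2.303740, -3.5000], [-1.5000, 11.0000]] (det J = -30.591136).
Solving J·Δ = −F gives Δ = (1.5743, 0.0556).

(1.5743, 0.0556)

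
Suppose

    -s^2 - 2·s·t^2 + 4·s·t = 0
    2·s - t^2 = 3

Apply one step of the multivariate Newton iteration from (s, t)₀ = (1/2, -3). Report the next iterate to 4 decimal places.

At (1/2, -3): F = (-15.2500, -11.0000).
Jacobian J = [[-2·s - 2·t^2 + 4·t, -4·s·t + 4·s], [2, -2·t]].
At the point, J = [[-31.0000, 8.0000], [2.0000, 6.0000]] (det J = -202.0000).
Solving J·Δ = −F gives Δ = (-0.0173, 1.8391).
Then the next iterate is (s, t)₁ = (0.4827, -1.1609).

(0.4827, -1.1609)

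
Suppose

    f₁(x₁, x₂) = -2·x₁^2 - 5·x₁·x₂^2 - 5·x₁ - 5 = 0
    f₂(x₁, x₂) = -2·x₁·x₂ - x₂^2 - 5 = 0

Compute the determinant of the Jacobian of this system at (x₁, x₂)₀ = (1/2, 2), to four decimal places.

95.0000

J = [[-4·x₁ - 5·x₂^2 - 5, -10·x₁·x₂], [-2·x₂, -2·x₁ - 2·x₂]].
At the point, J = [[-27.0000, -10.0000], [-4.0000, -5.0000]].
det J = 95.0000.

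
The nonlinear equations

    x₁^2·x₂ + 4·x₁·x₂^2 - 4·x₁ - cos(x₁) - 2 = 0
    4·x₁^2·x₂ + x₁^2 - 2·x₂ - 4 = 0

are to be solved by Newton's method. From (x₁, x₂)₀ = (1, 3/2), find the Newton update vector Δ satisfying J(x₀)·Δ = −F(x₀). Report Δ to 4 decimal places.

At (1, 3/2): F = (3.959698, 0.0000).
Jacobian J = [[2·x₁·x₂ + 4·x₂^2 + sin(x₁) - 4, x₁^2 + 8·x₁·x₂], [8·x₁·x₂ + 2·x₁, 4·x₁^2 - 2]].
At the point, J = [[8.841471, 13.0000], [14.0000, 2.0000]] (det J = -164.317058).
Solving J·Δ = −F gives Δ = (0.0482, -0.3374).

(0.0482, -0.3374)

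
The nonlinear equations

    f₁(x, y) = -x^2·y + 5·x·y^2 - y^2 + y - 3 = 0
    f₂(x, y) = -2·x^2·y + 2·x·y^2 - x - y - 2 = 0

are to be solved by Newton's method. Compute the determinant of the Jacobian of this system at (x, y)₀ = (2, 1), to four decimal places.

104.0000

J = [[-2·x·y + 5·y^2, -x^2 + 10·x·y - 2·y + 1], [-4·x·y + 2·y^2 - 1, -2·x^2 + 4·x·y - 1]].
At the point, J = [[1.0000, 15.0000], [-7.0000, -1.0000]].
det J = 104.0000.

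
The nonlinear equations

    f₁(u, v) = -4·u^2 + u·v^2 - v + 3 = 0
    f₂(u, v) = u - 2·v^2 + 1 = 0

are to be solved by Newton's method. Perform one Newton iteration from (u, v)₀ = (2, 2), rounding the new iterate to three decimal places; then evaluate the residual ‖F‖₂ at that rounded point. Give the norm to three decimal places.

1.259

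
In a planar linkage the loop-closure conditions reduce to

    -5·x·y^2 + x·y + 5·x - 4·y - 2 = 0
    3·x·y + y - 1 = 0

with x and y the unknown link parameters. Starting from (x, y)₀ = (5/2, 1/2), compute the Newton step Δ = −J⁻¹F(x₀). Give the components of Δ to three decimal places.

(-1.782, -0.068)

At (5/2, 1/2): F = (6.625, 3.250).
Jacobian J = [[-5·y^2 + y + 5, -10·x·y + x - 4], [3·y, 3·x + 1]].
At the point, J = [[4.250, -14.000], [1.500, 8.500]] (det J = 57.125).
Solving J·Δ = −F gives Δ = (-1.782, -0.068).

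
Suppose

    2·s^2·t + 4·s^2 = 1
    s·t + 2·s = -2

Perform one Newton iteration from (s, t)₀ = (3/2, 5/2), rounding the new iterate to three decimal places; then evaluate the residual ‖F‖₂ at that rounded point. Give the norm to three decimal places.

24.851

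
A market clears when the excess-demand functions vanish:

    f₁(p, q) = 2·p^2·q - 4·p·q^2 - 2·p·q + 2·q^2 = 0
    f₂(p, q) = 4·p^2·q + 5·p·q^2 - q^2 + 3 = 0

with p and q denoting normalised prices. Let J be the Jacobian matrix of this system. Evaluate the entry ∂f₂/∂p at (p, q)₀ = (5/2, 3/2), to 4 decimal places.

41.2500

∂f₂/∂p = 8·p·q + 5·q^2.
At (5/2, 3/2) this is 41.2500.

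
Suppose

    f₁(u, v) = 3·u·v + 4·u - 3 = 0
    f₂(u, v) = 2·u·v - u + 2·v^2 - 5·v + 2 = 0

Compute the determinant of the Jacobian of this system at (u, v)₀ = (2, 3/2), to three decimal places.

J = [[3·v + 4, 3·u], [2·v - 1, 2·u + 4·v - 5]].
At the point, J = [[8.500, 6.000], [2.000, 5.000]].
det J = 30.500.

30.500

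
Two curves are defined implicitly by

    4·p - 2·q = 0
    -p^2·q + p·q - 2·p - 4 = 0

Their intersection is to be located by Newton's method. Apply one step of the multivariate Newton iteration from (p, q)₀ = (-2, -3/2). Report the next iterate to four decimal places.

At (-2, -3/2): F = (-5.0000, 9.0000).
Jacobian J = [[4, -2], [-2·p·q + q - 2, -p^2 + p]].
At the point, J = [[4.0000, -2.0000], [-9.5000, -6.0000]] (det J = -43.0000).
Solving J·Δ = −F gives Δ = (1.1163, -0.2674).
Then the next iterate is (p, q)₁ = (-0.8837, -1.7674).

(-0.8837, -1.7674)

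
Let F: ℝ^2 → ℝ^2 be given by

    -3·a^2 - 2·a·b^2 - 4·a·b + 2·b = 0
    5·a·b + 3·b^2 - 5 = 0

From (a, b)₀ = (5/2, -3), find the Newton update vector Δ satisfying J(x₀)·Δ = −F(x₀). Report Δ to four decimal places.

At (5/2, -3): F = (-39.7500, -15.5000).
Jacobian J = [[-6·a - 2·b^2 - 4·b, -4·a·b - 4·a + 2], [5·b, 5·a + 6·b]].
At the point, J = [[-21.0000, 22.0000], [-15.0000, -5.5000]] (det J = 445.5000).
Solving J·Δ = −F gives Δ = (-1.2562, 0.6077).

(-1.2562, 0.6077)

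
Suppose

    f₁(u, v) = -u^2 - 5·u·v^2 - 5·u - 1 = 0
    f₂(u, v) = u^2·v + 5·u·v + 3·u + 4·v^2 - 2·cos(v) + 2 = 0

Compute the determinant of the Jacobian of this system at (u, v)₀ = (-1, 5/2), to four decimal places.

-851.4953

J = [[-2·u - 5·v^2 - 5, -10·u·v], [2·u·v + 5·v + 3, u^2 + 5·u + 8·v + 2·sin(v)]].
At the point, J = [[-34.2500, 25.0000], [10.5000, 17.196944]].
det J = -851.4953.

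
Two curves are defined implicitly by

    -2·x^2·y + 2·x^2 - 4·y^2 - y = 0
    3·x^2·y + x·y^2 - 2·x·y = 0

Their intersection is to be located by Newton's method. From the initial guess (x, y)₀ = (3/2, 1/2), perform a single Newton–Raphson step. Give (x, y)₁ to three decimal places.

At (3/2, 1/2): F = (0.750, 2.250).
Jacobian J = [[-4·x·y + 4·x, -2·x^2 - 8·y - 1], [6·x·y + y^2 - 2·y, 3·x^2 + 2·x·y - 2·x]].
At the point, J = [[3.000, -9.500], [3.750, 5.250]] (det J = 51.375).
Solving J·Δ = −F gives Δ = (-0.493, -0.077).
Then the next iterate is (x, y)₁ = (1.007, 0.423).

(1.007, 0.423)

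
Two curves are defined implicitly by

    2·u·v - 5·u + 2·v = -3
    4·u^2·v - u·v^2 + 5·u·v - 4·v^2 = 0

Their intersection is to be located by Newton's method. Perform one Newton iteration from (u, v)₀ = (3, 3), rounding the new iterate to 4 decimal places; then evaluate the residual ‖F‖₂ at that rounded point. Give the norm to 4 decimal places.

At (3, 3): F = (12.0000, 90.0000).
Jacobian J = [[2·v - 5, 2·u + 2], [8·u·v - v^2 + 5·v, 4·u^2 - 2·u·v + 5·u - 8·v]].
At the point, J = [[1.0000, 8.0000], [78.0000, 9.0000]] (det J = -615.0000).
Solving J·Δ = −F gives Δ = (-0.9951, -1.3756).
Then the next iterate is (u, v)₁ = (2.0049, 1.6244).
Re-evaluating at (2.0049, 1.6244): F = (2.737819, 26.556725), so ‖F‖₂ = 26.6975.

26.6975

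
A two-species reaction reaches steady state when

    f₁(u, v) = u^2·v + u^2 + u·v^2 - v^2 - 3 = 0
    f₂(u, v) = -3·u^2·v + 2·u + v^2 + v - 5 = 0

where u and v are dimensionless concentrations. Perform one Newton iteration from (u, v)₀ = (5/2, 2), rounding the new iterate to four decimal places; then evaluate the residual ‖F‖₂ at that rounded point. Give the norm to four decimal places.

At (5/2, 2): F = (21.7500, -31.5000).
Jacobian J = [[2·u·v + 2·u + v^2, u^2 + 2·u·v - 2·v], [-6·u·v + 2, -3·u^2 + 2·v + 1]].
At the point, J = [[19.0000, 12.2500], [-28.0000, -13.7500]] (det J = 81.7500).
Solving J·Δ = −F gives Δ = (-1.0619, -0.1284).
Then the next iterate is (u, v)₁ = (1.4381, 1.8716).
Re-evaluating at (1.4381, 1.8716): F = (4.473461, -8.361459), so ‖F‖₂ = 9.4829.

9.4829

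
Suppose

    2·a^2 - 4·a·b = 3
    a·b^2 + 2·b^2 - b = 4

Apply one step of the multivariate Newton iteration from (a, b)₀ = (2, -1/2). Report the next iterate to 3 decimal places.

(0.646, -1.068)

At (2, -1/2): F = (9.000, -2.500).
Jacobian J = [[4·a - 4·b, -4·a], [b^2, 2·a·b + 4·b - 1]].
At the point, J = [[10.000, -8.000], [0.250, -5.000]] (det J = -48.000).
Solving J·Δ = −F gives Δ = (-1.354, -0.568).
Then the next iterate is (a, b)₁ = (0.646, -1.068).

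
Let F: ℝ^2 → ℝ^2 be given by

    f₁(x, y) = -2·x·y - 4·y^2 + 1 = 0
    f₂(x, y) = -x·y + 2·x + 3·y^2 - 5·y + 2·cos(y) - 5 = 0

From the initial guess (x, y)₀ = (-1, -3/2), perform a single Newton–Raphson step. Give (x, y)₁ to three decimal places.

(-0.530, -0.815)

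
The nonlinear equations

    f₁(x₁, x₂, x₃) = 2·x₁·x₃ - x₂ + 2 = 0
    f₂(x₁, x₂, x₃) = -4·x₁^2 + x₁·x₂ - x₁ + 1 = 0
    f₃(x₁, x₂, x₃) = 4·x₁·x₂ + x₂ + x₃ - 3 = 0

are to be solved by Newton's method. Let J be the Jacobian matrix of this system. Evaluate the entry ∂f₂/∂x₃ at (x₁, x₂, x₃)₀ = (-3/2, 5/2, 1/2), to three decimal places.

0.000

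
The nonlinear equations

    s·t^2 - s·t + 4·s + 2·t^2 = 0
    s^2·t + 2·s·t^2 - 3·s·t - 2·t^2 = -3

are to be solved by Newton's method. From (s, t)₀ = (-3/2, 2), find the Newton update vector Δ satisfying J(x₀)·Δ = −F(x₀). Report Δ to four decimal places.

(0.3893, -0.3817)

At (-3/2, 2): F = (-1.0000, -3.5000).
Jacobian J = [[t^2 - t + 4, 2·s·t - s + 4·t], [2·s·t + 2·t^2 - 3·t, s^2 + 4·s·t - 3·s - 4·t]].
At the point, J = [[6.0000, 3.5000], [-4.0000, -13.2500]] (det J = -65.5000).
Solving J·Δ = −F gives Δ = (0.3893, -0.3817).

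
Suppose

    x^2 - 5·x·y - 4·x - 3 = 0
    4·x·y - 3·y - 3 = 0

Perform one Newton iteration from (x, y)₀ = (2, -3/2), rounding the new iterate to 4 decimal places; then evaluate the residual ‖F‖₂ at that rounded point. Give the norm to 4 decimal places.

19.4749

At (2, -3/2): F = (8.0000, -10.5000).
Jacobian J = [[2·x - 5·y - 4, -5·x], [4·y, 4·x - 3]].
At the point, J = [[7.5000, -10.0000], [-6.0000, 5.0000]] (det J = -22.5000).
Solving J·Δ = −F gives Δ = (-2.8889, -1.3667).
Then the next iterate is (x, y)₁ = (-0.8889, -2.8667).
Re-evaluating at (-0.8889, -2.8667): F = (-11.395305, 15.792939), so ‖F‖₂ = 19.4749.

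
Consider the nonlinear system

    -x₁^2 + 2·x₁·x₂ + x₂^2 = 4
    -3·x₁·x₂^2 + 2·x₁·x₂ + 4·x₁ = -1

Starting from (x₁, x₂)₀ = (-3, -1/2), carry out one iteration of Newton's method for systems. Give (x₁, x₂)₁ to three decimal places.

(-1.211, -0.615)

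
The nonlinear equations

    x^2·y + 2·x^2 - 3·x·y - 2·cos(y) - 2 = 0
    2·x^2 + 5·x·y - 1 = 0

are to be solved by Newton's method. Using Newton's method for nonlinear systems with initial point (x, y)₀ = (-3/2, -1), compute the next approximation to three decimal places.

(-1.217, 0.052)

At (-3/2, -1): F = (-5.33060, 11.000).
Jacobian J = [[2·x·y + 4·x - 3·y, x^2 - 3·x + 2·sin(y)], [4·x + 5·y, 5·x]].
At the point, J = [[0.000, 5.06706], [-11.000, -7.500]] (det J = 55.73764).
Solving J·Δ = −F gives Δ = (0.283, 1.052).
Then the next iterate is (x, y)₁ = (-1.217, 0.052).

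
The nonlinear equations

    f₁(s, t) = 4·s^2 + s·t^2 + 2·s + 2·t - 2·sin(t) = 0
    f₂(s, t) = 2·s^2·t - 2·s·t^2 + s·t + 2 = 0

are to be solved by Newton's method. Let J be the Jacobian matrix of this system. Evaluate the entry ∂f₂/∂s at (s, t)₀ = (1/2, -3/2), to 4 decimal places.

∂f₂/∂s = 4·s·t - 2·t^2 + t.
At (1/2, -3/2) this is -9.0000.

-9.0000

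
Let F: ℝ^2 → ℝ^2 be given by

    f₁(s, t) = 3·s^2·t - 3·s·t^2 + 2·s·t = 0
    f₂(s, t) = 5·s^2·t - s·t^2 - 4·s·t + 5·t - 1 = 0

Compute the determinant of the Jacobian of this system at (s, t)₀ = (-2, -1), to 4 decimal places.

295.0000

J = [[6·s·t - 3·t^2 + 2·t, 3·s^2 - 6·s·t + 2·s], [10·s·t - t^2 - 4·t, 5·s^2 - 2·s·t - 4·s + 5]].
At the point, J = [[7.0000, -4.0000], [23.0000, 29.0000]].
det J = 295.0000.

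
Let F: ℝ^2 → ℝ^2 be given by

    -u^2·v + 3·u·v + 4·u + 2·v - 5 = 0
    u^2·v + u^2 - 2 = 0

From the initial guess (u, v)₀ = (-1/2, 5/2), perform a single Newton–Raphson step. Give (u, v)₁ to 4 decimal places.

At (-1/2, 5/2): F = (-6.3750, -1.1250).
Jacobian J = [[-2·u·v + 3·v + 4, -u^2 + 3·u + 2], [2·u·v + 2·u, u^2]].
At the point, J = [[14.0000, 0.2500], [-3.5000, 0.2500]] (det J = 4.3750).
Solving J·Δ = −F gives Δ = (0.3000, 8.7000).
Then the next iterate is (u, v)₁ = (-0.2000, 11.2000).

(-0.2000, 11.2000)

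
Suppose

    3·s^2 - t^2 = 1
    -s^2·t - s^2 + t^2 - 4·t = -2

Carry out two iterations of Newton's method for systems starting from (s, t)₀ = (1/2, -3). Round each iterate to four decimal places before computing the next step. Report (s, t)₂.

(-0.2627, 0.1378)

At (1/2, -3): F = (-9.2500, 23.5000).
Jacobian J = [[6·s, -2·t], [-2·s·t - 2·s, -s^2 + 2·t - 4]].
At the point, J = [[3.0000, 6.0000], [2.0000, -10.2500]] (det J = -42.7500).
Solving J·Δ = −F gives Δ = (-1.0804, 2.0819).
Then the next iterate is (s, t)₁ = (-0.5804, -0.9181).
Round to (-0.5804, -0.9181) and repeat: F = (-0.832315, 6.487718), J = [[-3.4824, 1.8362], [0.095070, -6.173064]].
Δ = (0.3177, 1.0559), so (s, t)₂ = (-0.2627, 0.1378).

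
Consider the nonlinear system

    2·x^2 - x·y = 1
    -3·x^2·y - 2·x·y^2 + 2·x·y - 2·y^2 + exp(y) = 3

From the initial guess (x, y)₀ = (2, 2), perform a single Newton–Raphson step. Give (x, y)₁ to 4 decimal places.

At (2, 2): F = (3.0000, -35.610944).
Jacobian J = [[4·x - y, -x], [-6·x·y - 2·y^2 + 2·y, -3·x^2 - 4·x·y + 2·x - 4·y + exp(y)]].
At the point, J = [[6.0000, -2.0000], [-28.0000, -24.610944]] (det J = -203.665663).
Solving J·Δ = −F gives Δ = (-0.7122, -0.6367).
Then the next iterate is (x, y)₁ = (1.2878, 1.3633).

(1.2878, 1.3633)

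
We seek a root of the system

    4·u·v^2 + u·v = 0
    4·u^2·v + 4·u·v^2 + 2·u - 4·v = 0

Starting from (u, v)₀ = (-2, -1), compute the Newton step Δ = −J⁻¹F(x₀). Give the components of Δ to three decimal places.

(0.750, 0.268)

At (-2, -1): F = (-6.000, -24.000).
Jacobian J = [[4·v^2 + v, 8·u·v + u], [8·u·v + 4·v^2 + 2, 4·u^2 + 8·u·v - 4]].
At the point, J = [[3.000, 14.000], [22.000, 28.000]] (det J = -224.000).
Solving J·Δ = −F gives Δ = (0.750, 0.268).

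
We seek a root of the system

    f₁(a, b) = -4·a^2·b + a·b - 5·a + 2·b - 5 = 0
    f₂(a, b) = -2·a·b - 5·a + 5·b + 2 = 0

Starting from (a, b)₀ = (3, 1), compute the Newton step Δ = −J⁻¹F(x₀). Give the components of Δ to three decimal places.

(-2.026, 0.185)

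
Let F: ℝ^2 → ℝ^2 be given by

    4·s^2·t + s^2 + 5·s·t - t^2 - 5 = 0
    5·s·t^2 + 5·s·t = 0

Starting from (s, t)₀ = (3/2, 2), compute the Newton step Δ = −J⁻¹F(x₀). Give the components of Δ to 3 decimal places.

(-0.417, -0.867)

At (3/2, 2): F = (26.250, 45.000).
Jacobian J = [[8·s·t + 2·s + 5·t, 4·s^2 + 5·s - 2·t], [5·t^2 + 5·t, 10·s·t + 5·s]].
At the point, J = [[37.000, 12.500], [30.000, 37.500]] (det J = 1012.500).
Solving J·Δ = −F gives Δ = (-0.417, -0.867).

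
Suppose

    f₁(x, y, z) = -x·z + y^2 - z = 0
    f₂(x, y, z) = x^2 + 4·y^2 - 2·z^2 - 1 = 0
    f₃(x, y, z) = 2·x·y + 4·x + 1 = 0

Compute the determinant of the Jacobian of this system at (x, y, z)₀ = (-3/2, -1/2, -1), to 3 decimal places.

10.500

J = [[-z, 2·y, -x - 1], [2·x, 8·y, -4·z], [2·y + 4, 2·x, 0]].
At the point, J = [[1.000, -1.000, 0.500], [-3.000, -4.000, 4.000], [3.000, -3.000, 0.000]].
det J = 10.500.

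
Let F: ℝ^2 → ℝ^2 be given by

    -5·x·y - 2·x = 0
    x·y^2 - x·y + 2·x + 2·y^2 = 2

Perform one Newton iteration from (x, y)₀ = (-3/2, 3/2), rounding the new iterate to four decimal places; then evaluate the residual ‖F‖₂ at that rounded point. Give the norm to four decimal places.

2.7934

At (-3/2, 3/2): F = (14.2500, -1.6250).
Jacobian J = [[-5·y - 2, -5·x], [y^2 - y + 2, 2·x·y - x + 4·y]].
At the point, J = [[-9.5000, 7.5000], [2.7500, 3.0000]] (det J = -49.1250).
Solving J·Δ = −F gives Δ = (1.1183, -0.4835).
Then the next iterate is (x, y)₁ = (-0.3817, 1.0165).
Re-evaluating at (-0.3817, 1.0165): F = (2.703390, -0.703257), so ‖F‖₂ = 2.7934.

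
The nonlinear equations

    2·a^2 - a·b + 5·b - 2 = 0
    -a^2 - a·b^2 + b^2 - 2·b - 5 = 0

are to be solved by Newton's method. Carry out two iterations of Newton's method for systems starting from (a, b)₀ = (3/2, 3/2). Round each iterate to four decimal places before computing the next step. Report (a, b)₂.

(-0.0929, 4.8967)

At (3/2, 3/2): F = (7.7500, -11.3750).
Jacobian J = [[4·a - b, -a + 5], [-2·a - b^2, -2·a·b + 2·b - 2]].
At the point, J = [[4.5000, 3.5000], [-5.2500, -3.5000]] (det J = 2.6250).
Solving J·Δ = −F gives Δ = (-4.8333, 4.0000).
Then the next iterate is (a, b)₁ = (-3.3333, 5.5000).
Round to (-3.3333, 5.5000) and repeat: F = (66.054928, 103.971436), J = [[-18.8332, 8.3333], [-23.5834, 45.6663]].
Δ = (3.2404, -0.6033), so (a, b)₂ = (-0.0929, 4.8967).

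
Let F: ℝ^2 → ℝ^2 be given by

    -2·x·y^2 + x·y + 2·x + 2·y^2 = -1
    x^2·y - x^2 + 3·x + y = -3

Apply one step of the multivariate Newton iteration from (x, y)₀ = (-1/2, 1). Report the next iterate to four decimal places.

At (-1/2, 1): F = (2.5000, 2.5000).
Jacobian J = [[-2·y^2 + y + 2, -4·x·y + x + 4·y], [2·x·y - 2·x + 3, x^2 + 1]].
At the point, J = [[1.0000, 5.5000], [3.0000, 1.2500]] (det J = -15.2500).
Solving J·Δ = −F gives Δ = (-0.6967, -0.3279).
Then the next iterate is (x, y)₁ = (-1.1967, 0.6721).

(-1.1967, 0.6721)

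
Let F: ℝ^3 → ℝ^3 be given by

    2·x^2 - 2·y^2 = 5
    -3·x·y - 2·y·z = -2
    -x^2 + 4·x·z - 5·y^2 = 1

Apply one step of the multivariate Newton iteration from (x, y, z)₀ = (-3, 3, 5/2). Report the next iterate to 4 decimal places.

(-1.6505, 1.2338, 1.6316)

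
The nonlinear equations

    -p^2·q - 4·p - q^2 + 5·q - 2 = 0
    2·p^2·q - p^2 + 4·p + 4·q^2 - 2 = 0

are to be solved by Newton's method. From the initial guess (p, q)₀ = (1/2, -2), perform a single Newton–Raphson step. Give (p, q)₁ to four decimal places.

At (1/2, -2): F = (-17.5000, 14.7500).
Jacobian J = [[-2·p·q - 4, -p^2 - 2·q + 5], [4·p·q - 2·p + 4, 2·p^2 + 8·q]].
At the point, J = [[-2.0000, 8.7500], [-1.0000, -15.5000]] (det J = 39.7500).
Solving J·Δ = −F gives Δ = (-3.5770, 1.1824).
Then the next iterate is (p, q)₁ = (-3.0770, -0.8176).

(-3.0770, -0.8176)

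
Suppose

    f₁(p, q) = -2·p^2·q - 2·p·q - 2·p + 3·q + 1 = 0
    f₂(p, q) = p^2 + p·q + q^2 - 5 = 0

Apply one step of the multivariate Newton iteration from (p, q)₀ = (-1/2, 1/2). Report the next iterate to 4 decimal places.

At (-1/2, 1/2): F = (3.7500, -4.7500).
Jacobian J = [[-4·p·q - 2·q - 2, -2·p^2 - 2·p + 3], [2·p + q, p + 2·q]].
At the point, J = [[-2.0000, 3.5000], [-0.5000, 0.5000]] (det J = 0.7500).
Solving J·Δ = −F gives Δ = (-24.6667, -15.1667).
Then the next iterate is (p, q)₁ = (-25.1667, -14.6667).

(-25.1667, -14.6667)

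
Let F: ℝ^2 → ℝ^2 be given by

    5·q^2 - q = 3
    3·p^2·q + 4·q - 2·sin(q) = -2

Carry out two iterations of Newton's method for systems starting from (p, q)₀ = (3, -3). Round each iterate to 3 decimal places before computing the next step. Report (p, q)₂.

At (3, -3): F = (45.000, -90.71776).
Jacobian J = [[0, 10·q - 1], [6·p·q, 3·p^2 - 2·cos(q) + 4]].
At the point, J = [[0.000, -31.000], [-54.000, 32.97998]] (det J = -1674.000).
Solving J·Δ = −F gives Δ = (-0.793, 1.452).
Then the next iterate is (p, q)₁ = (2.207, -1.548).
Round to (2.207, -1.548) and repeat: F = (10.52952, -24.81274), J = [[0.000, -16.480], [-20.49862, 18.56696]].
Δ = (-0.632, 0.639), so (p, q)₂ = (1.575, -0.909).

(1.575, -0.909)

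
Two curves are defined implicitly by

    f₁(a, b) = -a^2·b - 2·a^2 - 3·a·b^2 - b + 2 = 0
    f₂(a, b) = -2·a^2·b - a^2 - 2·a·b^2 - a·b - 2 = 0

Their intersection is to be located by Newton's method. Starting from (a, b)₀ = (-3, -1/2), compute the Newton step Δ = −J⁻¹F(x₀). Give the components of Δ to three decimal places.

At (-3, -1/2): F = (-8.750, -2.000).
Jacobian J = [[-2·a·b - 4·a - 3·b^2, -a^2 - 6·a·b - 1], [-4·a·b - 2·a - 2·b^2 - b, -2·a^2 - 4·a·b - a]].
At the point, J = [[8.250, -19.000], [0.000, -21.000]] (det J = -173.250).
Solving J·Δ = −F gives Δ = (0.841, -0.095).

(0.841, -0.095)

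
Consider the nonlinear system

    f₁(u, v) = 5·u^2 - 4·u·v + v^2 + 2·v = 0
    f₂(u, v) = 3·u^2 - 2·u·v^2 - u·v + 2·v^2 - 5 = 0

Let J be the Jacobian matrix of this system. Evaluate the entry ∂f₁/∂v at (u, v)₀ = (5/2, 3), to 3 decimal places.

-2.000

∂f₁/∂v = -4·u + 2·v + 2.
At (5/2, 3) this is -2.000.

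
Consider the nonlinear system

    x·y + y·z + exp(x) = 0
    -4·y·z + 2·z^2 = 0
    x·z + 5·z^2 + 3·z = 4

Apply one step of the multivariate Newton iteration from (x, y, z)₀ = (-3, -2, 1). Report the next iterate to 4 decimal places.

At (-3, -2, 1): F = (4.049787, 10.0000, 1.0000).
Jacobian J = [[y + exp(x), x + z, y], [0, -4·z, -4·y + 4·z], [z, 0, x + 10·z + 3]].
At the point, J = [[-1.950213, -2.0000, -2.0000], [0.0000, -4.0000, 12.0000], [1.0000, 0.0000, 10.0000]] (det J = 46.008517).
Solving J·Δ = −F gives Δ = (-0.1306, 2.2392, -0.0869).
Then the next iterate is (x, y, z)₁ = (-3.1306, 0.2392, 0.9131).

(-3.1306, 0.2392, 0.9131)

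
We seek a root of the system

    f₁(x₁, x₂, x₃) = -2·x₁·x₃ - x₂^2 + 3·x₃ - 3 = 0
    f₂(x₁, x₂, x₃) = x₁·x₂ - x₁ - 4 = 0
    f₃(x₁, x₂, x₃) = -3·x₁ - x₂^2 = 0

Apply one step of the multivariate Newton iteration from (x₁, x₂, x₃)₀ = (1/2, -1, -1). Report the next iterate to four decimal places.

At (1/2, -1, -1): F = (-6.0000, -5.0000, -2.5000).
Jacobian J = [[-2·x₃, -2·x₂, -2·x₁ + 3], [x₂ - 1, x₁, 0], [-3, -2·x₂, 0]].
At the point, J = [[2.0000, 2.0000, 2.0000], [-2.0000, 0.5000, 0.0000], [-3.0000, 2.0000, 0.0000]] (det J = -5.0000).
Solving J·Δ = −F gives Δ = (-3.5000, -4.0000, 10.5000).
Then the next iterate is (x₁, x₂, x₃)₁ = (-3.0000, -5.0000, 9.5000).

(-3.0000, -5.0000, 9.5000)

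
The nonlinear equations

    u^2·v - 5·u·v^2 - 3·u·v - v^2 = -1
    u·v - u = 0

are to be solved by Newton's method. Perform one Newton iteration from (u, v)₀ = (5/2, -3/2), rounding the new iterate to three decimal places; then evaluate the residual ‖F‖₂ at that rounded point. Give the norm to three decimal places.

1.440

At (5/2, -3/2): F = (-27.500, -6.250).
Jacobian J = [[2·u·v - 5·v^2 - 3·v, u^2 - 10·u·v - 3·u - 2·v], [v - 1, u]].
At the point, J = [[-14.250, 39.250], [-2.500, 2.500]] (det J = 62.500).
Solving J·Δ = −F gives Δ = (-2.825, -0.325).
Then the next iterate is (u, v)₁ = (-0.325, -1.825).
Re-evaluating at (-0.325, -1.825): F = (1.10950, 0.91813), so ‖F‖₂ = 1.440.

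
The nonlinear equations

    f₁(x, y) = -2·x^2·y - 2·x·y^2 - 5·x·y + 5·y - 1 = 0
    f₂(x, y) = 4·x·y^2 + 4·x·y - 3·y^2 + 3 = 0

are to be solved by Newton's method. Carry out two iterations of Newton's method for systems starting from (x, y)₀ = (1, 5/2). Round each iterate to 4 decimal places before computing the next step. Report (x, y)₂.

(0.4246, 2.4142)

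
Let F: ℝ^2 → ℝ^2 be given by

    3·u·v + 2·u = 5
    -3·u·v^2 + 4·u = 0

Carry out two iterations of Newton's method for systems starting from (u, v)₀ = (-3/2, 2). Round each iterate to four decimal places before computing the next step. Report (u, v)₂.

(0.7813, 1.5228)

At (-3/2, 2): F = (-17.0000, 12.0000).
Jacobian J = [[3·v + 2, 3·u], [-3·v^2 + 4, -6·u·v]].
At the point, J = [[8.0000, -4.5000], [-8.0000, 18.0000]] (det J = 108.0000).
Solving J·Δ = −F gives Δ = (2.3333, 0.3704).
Then the next iterate is (u, v)₁ = (0.8333, 2.3704).
Round to (0.8333, 2.3704) and repeat: F = (2.592363, -10.713229), J = [[9.1112, 2.4999], [-12.856388, -11.851526]].
Δ = (-0.0520, -0.8476), so (u, v)₂ = (0.7813, 1.5228).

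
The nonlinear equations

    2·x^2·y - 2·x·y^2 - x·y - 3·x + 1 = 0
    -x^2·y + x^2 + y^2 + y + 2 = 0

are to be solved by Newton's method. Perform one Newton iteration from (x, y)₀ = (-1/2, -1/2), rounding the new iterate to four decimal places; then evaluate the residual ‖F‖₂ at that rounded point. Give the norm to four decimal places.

At (-1/2, -1/2): F = (2.2500, 2.1250).
Jacobian J = [[4·x·y - 2·y^2 - y - 3, 2·x^2 - 4·x·y - x], [-2·x·y + 2·x, -x^2 + 2·y + 1]].
At the point, J = [[-2.0000, 0.0000], [-1.5000, -0.2500]] (det J = 0.5000).
Solving J·Δ = −F gives Δ = (1.1250, 1.7500).
Then the next iterate is (x, y)₁ = (0.6250, 1.2500).
Re-evaluating at (0.6250, 1.2500): F = (-2.632812, 4.714844), so ‖F‖₂ = 5.4001.

5.4001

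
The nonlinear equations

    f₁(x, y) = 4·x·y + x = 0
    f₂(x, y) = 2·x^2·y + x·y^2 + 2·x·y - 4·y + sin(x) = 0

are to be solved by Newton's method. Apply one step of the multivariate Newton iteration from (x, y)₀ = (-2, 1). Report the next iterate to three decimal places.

(-1.736, -0.085)

At (-2, 1): F = (-10.000, -2.90930).
Jacobian J = [[4·y + 1, 4·x], [4·x·y + y^2 + 2·y + cos(x), 2·x^2 + 2·x·y + 2·x - 4]].
At the point, J = [[5.000, -8.000], [-5.41615, -4.000]] (det J = -63.32917).
Solving J·Δ = −F gives Δ = (0.264, -1.085).
Then the next iterate is (x, y)₁ = (-1.736, -0.085).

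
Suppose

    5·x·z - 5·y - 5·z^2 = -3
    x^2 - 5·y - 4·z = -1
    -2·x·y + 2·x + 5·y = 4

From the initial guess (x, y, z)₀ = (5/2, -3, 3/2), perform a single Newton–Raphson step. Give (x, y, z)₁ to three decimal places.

(2.375, 4.892, -4.458)

At (5/2, -3, 3/2): F = (25.500, 16.250, 1.000).
Jacobian J = [[5·z, -5, 5·x - 10·z], [2·x, -5, -4], [-2·y + 2, -2·x + 5, 0]].
At the point, J = [[7.500, -5.000, -2.500], [5.000, -5.000, -4.000], [8.000, 0.000, 0.000]] (det J = 60.000).
Solving J·Δ = −F gives Δ = (-0.125, 7.892, -5.958).
Then the next iterate is (x, y, z)₁ = (2.375, 4.892, -4.458).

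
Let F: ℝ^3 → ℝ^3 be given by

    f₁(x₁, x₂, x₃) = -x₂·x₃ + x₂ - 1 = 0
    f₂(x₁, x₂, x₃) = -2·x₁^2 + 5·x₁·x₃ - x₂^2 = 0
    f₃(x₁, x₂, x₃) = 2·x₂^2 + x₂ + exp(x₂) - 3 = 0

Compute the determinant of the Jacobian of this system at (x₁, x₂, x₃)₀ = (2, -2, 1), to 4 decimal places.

41.1880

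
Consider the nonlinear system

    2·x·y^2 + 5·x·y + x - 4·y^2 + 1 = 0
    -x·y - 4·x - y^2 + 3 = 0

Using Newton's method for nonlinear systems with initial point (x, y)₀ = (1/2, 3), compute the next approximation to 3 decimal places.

(0.408, 1.637)

At (1/2, 3): F = (-18.000, -9.500).
Jacobian J = [[2·y^2 + 5·y + 1, 4·x·y + 5·x - 8·y], [-y - 4, -x - 2·y]].
At the point, J = [[34.000, -15.500], [-7.000, -6.500]] (det J = -329.500).
Solving J·Δ = −F gives Δ = (-0.092, -1.363).
Then the next iterate is (x, y)₁ = (0.408, 1.637).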